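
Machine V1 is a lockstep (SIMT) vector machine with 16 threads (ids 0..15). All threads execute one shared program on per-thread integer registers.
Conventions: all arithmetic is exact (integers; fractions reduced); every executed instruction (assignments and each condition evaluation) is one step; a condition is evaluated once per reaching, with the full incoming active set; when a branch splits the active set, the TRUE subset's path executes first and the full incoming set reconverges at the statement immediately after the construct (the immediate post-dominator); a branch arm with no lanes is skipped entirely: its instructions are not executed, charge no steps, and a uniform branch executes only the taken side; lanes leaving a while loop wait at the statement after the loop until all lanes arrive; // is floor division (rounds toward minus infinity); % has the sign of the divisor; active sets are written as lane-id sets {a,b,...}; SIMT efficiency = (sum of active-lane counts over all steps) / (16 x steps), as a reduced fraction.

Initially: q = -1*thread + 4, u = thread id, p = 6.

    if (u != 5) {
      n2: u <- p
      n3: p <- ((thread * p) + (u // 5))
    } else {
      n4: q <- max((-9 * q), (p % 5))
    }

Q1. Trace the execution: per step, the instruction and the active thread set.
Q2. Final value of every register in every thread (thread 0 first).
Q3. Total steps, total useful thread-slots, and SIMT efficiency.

step 0: eval (u != 5)                {0,1,2,3,4,5,6,7,8,9,10,11,12,13,14,15}
step 1: u <- p                       {0,1,2,3,4,6,7,8,9,10,11,12,13,14,15}
step 2: p <- ((thread * p) + (u // 5)) {0,1,2,3,4,6,7,8,9,10,11,12,13,14,15}
step 3: q <- max((-9 * q), (p % 5))  {5}

Answer: 4 steps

q: 4,3,2,1,0,9,-2,-3,-4,-5,-6,-7,-8,-9,-10,-11
u: 6,6,6,6,6,5,6,6,6,6,6,6,6,6,6,6
p: 1,7,13,19,25,6,37,43,49,55,61,67,73,79,85,91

steps = 4; useful = 47; efficiency = 47/64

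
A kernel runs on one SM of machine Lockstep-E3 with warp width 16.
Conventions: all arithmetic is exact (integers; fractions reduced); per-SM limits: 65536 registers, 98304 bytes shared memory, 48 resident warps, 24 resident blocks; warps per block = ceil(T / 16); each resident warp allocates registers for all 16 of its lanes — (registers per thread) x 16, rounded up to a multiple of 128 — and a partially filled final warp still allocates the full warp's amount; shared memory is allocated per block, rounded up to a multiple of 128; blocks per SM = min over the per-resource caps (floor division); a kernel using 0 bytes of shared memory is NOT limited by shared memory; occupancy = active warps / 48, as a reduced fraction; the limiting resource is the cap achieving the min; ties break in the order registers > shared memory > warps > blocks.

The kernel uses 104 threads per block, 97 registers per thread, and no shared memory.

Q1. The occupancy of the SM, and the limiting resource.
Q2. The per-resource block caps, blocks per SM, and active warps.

Answer: occupancy 35/48, limited by registers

registers: 5 blocks
shared memory: no limit (kernel uses none)
warps: 6 blocks
blocks: 24 blocks

Answer: 5 blocks, 35 active warps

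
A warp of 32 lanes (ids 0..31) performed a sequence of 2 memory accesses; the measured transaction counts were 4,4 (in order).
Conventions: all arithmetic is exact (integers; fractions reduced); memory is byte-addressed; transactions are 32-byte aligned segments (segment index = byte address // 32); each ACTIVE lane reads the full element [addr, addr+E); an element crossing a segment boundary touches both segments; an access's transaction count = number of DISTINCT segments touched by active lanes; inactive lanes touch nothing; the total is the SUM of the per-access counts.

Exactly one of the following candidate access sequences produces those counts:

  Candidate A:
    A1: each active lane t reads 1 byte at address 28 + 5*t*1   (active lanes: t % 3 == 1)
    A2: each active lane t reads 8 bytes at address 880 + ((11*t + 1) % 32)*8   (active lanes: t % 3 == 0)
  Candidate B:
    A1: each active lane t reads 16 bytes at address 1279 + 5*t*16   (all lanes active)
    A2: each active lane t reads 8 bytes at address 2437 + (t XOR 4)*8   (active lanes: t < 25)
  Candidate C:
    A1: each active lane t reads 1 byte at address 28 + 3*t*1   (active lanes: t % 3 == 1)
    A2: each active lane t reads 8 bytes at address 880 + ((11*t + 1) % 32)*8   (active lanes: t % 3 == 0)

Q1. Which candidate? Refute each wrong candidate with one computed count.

A: A1 gives 5 transactions, not 4
B: A1 gives 48 transactions, not 4
C: all counts match (4,4)

Answer: C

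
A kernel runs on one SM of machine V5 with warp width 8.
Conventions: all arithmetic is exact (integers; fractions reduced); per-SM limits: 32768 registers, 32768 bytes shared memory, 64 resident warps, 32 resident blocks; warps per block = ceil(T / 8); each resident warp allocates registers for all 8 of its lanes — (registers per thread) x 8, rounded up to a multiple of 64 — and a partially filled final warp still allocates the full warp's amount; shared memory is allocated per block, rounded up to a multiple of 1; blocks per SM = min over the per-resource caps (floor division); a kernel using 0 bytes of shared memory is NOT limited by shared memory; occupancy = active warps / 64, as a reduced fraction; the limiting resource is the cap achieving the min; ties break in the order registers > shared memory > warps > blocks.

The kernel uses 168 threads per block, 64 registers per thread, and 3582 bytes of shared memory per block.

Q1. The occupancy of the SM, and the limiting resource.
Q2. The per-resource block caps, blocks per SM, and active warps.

Answer: occupancy 63/64, limited by registers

registers: 3 blocks
shared memory: 9 blocks
warps: 3 blocks
blocks: 32 blocks

Answer: 3 blocks, 63 active warps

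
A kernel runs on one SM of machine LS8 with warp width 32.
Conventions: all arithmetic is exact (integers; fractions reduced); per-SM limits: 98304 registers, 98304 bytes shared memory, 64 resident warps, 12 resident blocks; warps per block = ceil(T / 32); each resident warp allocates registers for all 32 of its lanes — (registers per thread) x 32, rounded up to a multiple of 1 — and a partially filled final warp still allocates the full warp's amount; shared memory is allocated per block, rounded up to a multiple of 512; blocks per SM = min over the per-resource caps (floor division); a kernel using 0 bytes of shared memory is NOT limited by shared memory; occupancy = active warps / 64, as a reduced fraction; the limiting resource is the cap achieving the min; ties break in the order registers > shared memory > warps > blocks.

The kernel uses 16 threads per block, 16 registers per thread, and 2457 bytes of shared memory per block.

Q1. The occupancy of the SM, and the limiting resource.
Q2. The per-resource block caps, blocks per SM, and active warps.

Answer: occupancy 3/16, limited by blocks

registers: 192 blocks
shared memory: 38 blocks
warps: 64 blocks
blocks: 12 blocks

Answer: 12 blocks, 12 active warps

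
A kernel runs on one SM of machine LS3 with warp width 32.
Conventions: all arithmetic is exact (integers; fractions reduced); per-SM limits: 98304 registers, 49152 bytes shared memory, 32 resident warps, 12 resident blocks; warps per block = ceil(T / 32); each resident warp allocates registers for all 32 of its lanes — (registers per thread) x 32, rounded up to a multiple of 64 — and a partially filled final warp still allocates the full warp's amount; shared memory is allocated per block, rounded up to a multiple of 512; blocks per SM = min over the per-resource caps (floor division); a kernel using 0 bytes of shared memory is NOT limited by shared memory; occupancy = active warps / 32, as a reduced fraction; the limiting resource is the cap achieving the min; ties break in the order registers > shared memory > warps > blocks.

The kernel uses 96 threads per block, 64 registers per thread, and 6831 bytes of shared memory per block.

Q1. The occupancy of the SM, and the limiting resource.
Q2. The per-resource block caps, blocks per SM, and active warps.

Answer: occupancy 9/16, limited by shared memory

registers: 16 blocks
shared memory: 6 blocks
warps: 10 blocks
blocks: 12 blocks

Answer: 6 blocks, 18 active warps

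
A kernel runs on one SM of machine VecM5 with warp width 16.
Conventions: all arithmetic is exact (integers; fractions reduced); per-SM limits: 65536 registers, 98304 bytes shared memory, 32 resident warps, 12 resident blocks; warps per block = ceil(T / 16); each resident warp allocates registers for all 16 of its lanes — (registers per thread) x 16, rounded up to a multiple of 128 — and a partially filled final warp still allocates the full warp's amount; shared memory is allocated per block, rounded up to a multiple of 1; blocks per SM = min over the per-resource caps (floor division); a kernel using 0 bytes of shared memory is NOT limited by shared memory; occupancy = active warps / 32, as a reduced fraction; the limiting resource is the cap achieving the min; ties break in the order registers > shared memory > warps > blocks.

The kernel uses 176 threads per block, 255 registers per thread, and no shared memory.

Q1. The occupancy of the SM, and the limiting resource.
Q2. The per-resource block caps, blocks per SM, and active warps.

Answer: occupancy 11/32, limited by registers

registers: 1 block
shared memory: no limit (kernel uses none)
warps: 2 blocks
blocks: 12 blocks

Answer: 1 block, 11 active warps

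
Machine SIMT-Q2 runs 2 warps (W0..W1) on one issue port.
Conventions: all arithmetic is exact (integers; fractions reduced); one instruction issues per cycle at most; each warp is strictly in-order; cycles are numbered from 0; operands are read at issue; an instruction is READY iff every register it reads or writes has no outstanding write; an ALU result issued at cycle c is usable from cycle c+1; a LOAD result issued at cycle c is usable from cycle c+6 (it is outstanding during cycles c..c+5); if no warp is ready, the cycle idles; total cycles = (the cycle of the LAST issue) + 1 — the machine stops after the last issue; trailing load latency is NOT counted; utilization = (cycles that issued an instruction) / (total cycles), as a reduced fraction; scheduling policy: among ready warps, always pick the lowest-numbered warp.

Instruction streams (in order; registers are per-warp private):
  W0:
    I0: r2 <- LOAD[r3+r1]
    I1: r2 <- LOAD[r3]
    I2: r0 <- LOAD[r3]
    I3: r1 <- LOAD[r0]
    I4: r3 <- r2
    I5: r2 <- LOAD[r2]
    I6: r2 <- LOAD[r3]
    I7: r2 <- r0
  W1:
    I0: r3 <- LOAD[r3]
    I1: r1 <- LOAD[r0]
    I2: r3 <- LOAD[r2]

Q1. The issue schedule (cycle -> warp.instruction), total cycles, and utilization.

cycle 0: W0.I0
cycle 1: W1.I0
cycle 2: W1.I1
cycle 3: idle
cycle 4: idle
cycle 5: idle
cycle 6: W0.I1
cycle 7: W0.I2
cycle 8: W1.I2
cycle 9: idle
cycle 10: idle
cycle 11: idle
cycle 12: idle
cycle 13: W0.I3
cycle 14: W0.I4
cycle 15: W0.I5
cycle 16: idle
cycle 17: idle
cycle 18: idle
cycle 19: idle
cycle 20: idle
cycle 21: W0.I6
cycle 22: idle
cycle 23: idle
cycle 24: idle
cycle 25: idle
cycle 26: idle
cycle 27: W0.I7

Answer: 28 cycles, utilization 11/28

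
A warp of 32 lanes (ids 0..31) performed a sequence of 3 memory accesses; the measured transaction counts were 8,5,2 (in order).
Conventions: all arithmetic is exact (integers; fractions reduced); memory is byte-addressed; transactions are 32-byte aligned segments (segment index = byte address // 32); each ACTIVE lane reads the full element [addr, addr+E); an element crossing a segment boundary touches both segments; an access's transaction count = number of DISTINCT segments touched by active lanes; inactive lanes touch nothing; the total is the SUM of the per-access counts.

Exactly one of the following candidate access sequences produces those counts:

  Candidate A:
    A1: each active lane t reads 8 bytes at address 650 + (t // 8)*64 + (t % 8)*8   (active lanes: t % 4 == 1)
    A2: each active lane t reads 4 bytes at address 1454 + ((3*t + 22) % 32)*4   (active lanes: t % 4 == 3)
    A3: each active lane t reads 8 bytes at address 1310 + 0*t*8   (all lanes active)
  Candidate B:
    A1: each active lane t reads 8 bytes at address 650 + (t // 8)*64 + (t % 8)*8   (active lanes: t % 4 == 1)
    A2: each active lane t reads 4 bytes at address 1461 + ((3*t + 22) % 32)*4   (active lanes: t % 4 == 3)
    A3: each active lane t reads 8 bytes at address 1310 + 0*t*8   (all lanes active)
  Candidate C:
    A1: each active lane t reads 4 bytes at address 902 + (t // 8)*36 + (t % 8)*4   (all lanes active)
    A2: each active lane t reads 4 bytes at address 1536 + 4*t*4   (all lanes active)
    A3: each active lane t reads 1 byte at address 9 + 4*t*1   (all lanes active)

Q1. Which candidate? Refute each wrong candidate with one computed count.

B: A2 gives 4 transactions, not 5
C: A1 gives 5 transactions, not 8
A: all counts match (8,5,2)

Answer: A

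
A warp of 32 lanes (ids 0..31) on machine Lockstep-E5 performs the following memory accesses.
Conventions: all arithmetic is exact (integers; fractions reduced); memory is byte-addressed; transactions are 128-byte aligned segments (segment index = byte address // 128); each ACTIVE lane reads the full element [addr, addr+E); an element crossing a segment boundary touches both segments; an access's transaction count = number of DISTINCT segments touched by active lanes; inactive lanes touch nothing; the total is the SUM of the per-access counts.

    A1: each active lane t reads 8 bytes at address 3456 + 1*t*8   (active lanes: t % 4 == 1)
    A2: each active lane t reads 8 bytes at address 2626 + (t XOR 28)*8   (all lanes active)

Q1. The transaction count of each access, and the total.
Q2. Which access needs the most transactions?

A1: 2 transactions
A2: 3 transactions

Answer: 2,3; total 5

Answer: A2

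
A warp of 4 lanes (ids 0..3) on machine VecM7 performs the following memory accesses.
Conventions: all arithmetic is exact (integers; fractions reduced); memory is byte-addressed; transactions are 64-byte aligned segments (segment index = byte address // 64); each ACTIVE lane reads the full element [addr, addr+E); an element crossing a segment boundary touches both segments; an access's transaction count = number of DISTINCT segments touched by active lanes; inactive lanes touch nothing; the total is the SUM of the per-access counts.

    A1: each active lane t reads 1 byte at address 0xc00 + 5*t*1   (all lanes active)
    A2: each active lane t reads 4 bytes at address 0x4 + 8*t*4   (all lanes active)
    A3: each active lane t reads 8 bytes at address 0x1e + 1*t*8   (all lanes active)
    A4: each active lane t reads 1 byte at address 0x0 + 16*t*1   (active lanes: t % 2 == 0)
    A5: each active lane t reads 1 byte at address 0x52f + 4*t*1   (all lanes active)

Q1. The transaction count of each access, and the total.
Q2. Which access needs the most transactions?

A1: 1 transaction
A2: 2 transactions
A3: 1 transaction
A4: 1 transaction
A5: 1 transaction

Answer: 1,2,1,1,1; total 6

Answer: A2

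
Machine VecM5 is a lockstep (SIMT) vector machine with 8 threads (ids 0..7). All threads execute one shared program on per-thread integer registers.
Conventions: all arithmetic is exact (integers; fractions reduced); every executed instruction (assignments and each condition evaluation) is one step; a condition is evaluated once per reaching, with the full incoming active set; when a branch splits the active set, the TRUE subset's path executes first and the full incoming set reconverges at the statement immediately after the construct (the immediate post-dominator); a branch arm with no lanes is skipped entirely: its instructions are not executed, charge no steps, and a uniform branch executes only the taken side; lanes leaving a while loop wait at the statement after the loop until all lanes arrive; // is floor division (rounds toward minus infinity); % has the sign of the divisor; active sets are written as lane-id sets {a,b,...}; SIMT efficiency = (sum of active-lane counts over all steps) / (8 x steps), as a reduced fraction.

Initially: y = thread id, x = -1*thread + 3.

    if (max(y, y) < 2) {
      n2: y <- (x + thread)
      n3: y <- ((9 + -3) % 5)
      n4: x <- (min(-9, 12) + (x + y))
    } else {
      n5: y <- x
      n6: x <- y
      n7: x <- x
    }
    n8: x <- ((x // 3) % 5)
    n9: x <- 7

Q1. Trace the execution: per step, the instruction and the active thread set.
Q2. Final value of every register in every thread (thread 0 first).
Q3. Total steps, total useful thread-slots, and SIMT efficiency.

step 0: eval (max(y, y) < 2)         {0,1,2,3,4,5,6,7}
step 1: y <- (x + thread)            {0,1}
step 2: y <- ((9 + -3) % 5)          {0,1}
step 3: x <- (min(-9, 12) + (x + y)) {0,1}
step 4: y <- x                       {2,3,4,5,6,7}
step 5: x <- y                       {2,3,4,5,6,7}
step 6: x <- x                       {2,3,4,5,6,7}
step 7: x <- ((x // 3) % 5)          {0,1,2,3,4,5,6,7}
step 8: x <- 7                       {0,1,2,3,4,5,6,7}

Answer: 9 steps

y: 1,1,1,0,-1,-2,-3,-4
x: 7,7,7,7,7,7,7,7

steps = 9; useful = 48; efficiency = 48/72 = 2/3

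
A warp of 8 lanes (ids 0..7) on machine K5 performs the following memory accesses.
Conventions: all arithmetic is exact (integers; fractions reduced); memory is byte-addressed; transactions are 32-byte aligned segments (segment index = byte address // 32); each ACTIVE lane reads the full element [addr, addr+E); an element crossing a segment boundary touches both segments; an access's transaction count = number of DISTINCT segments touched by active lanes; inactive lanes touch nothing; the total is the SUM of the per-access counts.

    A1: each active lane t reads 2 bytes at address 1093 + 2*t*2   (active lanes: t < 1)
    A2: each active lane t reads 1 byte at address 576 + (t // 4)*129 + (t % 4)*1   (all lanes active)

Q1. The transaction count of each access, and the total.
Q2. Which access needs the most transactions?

A1: 1 transaction
A2: 2 transactions

Answer: 1,2; total 3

Answer: A2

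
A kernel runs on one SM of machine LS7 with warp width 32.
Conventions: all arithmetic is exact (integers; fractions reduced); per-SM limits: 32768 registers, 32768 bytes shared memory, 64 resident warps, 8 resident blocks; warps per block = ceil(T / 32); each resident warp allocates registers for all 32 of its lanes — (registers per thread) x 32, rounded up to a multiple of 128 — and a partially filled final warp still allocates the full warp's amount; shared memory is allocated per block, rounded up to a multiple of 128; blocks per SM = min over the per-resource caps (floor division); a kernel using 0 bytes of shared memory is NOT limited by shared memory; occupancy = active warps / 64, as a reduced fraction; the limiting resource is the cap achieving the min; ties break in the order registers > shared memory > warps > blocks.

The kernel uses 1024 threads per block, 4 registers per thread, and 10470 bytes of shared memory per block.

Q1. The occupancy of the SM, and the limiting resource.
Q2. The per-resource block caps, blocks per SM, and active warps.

Answer: occupancy 1, limited by warps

registers: 8 blocks
shared memory: 3 blocks
warps: 2 blocks
blocks: 8 blocks

Answer: 2 blocks, 64 active warps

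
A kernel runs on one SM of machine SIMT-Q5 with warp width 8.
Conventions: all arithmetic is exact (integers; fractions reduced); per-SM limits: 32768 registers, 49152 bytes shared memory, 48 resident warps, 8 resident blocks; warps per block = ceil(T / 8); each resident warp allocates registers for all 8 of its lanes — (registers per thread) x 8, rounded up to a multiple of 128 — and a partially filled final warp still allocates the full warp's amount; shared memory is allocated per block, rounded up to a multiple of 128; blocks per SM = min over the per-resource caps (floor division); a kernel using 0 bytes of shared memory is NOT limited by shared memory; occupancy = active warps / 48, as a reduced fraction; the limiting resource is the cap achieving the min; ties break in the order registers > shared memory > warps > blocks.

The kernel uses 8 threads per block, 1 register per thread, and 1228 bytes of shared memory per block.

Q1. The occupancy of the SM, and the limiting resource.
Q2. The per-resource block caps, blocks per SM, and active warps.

Answer: occupancy 1/6, limited by blocks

registers: 256 blocks
shared memory: 38 blocks
warps: 48 blocks
blocks: 8 blocks

Answer: 8 blocks, 8 active warps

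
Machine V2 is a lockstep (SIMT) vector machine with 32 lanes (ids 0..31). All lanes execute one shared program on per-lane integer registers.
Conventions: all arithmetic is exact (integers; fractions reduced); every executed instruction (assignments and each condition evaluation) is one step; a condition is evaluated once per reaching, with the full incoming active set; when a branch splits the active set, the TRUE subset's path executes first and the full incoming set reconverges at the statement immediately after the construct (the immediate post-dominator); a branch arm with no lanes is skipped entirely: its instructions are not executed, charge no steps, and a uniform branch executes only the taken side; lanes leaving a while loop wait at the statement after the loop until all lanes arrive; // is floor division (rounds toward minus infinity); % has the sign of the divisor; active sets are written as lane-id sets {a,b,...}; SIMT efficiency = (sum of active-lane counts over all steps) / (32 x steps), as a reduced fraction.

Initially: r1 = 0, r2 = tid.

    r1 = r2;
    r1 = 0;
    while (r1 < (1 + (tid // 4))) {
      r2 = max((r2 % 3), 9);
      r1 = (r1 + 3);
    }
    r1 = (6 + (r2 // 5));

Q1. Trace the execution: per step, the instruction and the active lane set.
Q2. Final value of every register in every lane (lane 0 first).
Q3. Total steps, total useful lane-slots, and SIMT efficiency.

step 0: r1 <- r2                     {0,1,2,3,4,5,6,7,8,9,10,11,12,13,14,15,16,17,18,19,20,21,22,23,24,25,26,27,28,29,30,31}
step 1: r1 <- 0                      {0,1,2,3,4,5,6,7,8,9,10,11,12,13,14,15,16,17,18,19,20,21,22,23,24,25,26,27,28,29,30,31}
step 2: eval (r1 < (1 + (tid // 4))) {0,1,2,3,4,5,6,7,8,9,10,11,12,13,14,15,16,17,18,19,20,21,22,23,24,25,26,27,28,29,30,31}
step 3: r2 <- max((r2 % 3), 9)       {0,1,2,3,4,5,6,7,8,9,10,11,12,13,14,15,16,17,18,19,20,21,22,23,24,25,26,27,28,29,30,31}
step 4: r1 <- (r1 + 3)               {0,1,2,3,4,5,6,7,8,9,10,11,12,13,14,15,16,17,18,19,20,21,22,23,24,25,26,27,28,29,30,31}
step 5: eval (r1 < (1 + (tid // 4))) {0,1,2,3,4,5,6,7,8,9,10,11,12,13,14,15,16,17,18,19,20,21,22,23,24,25,26,27,28,29,30,31}
step 6: r2 <- max((r2 % 3), 9)       {12,13,14,15,16,17,18,19,20,21,22,23,24,25,26,27,28,29,30,31}
step 7: r1 <- (r1 + 3)               {12,13,14,15,16,17,18,19,20,21,22,23,24,25,26,27,28,29,30,31}
step 8: eval (r1 < (1 + (tid // 4))) {12,13,14,15,16,17,18,19,20,21,22,23,24,25,26,27,28,29,30,31}
step 9: r2 <- max((r2 % 3), 9)       {24,25,26,27,28,29,30,31}
step 10: r1 <- (r1 + 3)               {24,25,26,27,28,29,30,31}
step 11: eval (r1 < (1 + (tid // 4))) {24,25,26,27,28,29,30,31}
step 12: r1 <- (6 + (r2 // 5))        {0,1,2,3,4,5,6,7,8,9,10,11,12,13,14,15,16,17,18,19,20,21,22,23,24,25,26,27,28,29,30,31}

Answer: 13 steps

r1: 7,7,7,7,7,7,7,7,7,7,7,7,7,7,7,7,7,7,7,7,7,7,7,7,7,7,7,7,7,7,7,7
r2: 9,9,9,9,9,9,9,9,9,9,9,9,9,9,9,9,9,9,9,9,9,9,9,9,9,9,9,9,9,9,9,9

steps = 13; useful = 308; efficiency = 308/416 = 77/104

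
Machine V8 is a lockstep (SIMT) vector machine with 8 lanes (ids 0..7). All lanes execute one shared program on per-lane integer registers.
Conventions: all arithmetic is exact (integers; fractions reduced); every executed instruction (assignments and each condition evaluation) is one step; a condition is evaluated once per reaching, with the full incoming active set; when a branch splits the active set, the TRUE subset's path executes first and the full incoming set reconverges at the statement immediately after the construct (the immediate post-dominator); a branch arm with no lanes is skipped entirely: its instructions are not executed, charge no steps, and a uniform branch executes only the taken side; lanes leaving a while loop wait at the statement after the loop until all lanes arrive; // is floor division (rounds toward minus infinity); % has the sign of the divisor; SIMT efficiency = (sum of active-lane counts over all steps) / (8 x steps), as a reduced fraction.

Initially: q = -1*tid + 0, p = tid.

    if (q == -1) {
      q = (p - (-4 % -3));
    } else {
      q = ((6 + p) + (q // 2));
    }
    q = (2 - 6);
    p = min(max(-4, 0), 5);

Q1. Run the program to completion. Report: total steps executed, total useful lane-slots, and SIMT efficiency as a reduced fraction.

Answer: 5 steps, 32 useful, 4/5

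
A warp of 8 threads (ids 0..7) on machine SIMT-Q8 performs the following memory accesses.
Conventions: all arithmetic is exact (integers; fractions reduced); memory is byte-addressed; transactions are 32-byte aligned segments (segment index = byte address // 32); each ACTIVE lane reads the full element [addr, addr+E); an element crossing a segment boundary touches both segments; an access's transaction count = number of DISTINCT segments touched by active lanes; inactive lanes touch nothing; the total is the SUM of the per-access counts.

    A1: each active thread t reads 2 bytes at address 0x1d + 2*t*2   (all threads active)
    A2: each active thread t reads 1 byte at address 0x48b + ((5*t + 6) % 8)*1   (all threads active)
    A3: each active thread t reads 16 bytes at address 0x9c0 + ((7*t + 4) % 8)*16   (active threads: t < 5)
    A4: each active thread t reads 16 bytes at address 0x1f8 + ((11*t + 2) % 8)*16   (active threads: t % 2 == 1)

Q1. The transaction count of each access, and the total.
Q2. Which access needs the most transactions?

A1: 2 transactions
A2: 1 transaction
A3: 3 transactions
A4: 4 transactions

Answer: 2,1,3,4; total 10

Answer: A4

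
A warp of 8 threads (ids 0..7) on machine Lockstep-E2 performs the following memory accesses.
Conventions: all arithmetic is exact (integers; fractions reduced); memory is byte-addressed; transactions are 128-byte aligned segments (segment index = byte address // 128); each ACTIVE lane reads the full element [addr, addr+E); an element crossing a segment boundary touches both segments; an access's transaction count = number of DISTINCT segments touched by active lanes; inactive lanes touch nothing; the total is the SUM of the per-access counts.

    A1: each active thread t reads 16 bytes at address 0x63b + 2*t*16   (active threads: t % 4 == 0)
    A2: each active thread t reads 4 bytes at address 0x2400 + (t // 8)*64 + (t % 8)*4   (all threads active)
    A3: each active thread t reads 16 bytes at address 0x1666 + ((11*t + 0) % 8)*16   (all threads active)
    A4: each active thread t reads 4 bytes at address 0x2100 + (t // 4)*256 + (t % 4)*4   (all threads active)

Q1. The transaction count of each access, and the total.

A1: 2 transactions
A2: 1 transaction
A3: 2 transactions
A4: 2 transactions

Answer: 2,1,2,2; total 7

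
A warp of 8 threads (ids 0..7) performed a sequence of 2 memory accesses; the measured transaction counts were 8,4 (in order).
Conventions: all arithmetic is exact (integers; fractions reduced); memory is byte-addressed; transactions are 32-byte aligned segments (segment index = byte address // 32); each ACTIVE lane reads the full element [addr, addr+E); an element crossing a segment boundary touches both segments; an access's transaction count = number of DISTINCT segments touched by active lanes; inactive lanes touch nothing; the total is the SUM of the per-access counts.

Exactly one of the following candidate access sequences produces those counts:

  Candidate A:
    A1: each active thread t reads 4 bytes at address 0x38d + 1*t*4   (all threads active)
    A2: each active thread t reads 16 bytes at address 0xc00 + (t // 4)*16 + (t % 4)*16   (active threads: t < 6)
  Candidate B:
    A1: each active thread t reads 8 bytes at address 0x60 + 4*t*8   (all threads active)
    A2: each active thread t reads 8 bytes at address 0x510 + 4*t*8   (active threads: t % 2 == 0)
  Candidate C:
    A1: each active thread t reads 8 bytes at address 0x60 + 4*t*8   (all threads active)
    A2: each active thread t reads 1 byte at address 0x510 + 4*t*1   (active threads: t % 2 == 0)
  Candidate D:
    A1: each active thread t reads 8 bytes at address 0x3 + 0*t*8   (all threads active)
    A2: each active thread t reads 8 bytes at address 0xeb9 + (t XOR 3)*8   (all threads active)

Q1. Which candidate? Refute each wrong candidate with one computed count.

A: A1 gives 2 transactions, not 8
C: A2 gives 2 transactions, not 4
D: A1 gives 1 transaction, not 8
B: all counts match (8,4)

Answer: B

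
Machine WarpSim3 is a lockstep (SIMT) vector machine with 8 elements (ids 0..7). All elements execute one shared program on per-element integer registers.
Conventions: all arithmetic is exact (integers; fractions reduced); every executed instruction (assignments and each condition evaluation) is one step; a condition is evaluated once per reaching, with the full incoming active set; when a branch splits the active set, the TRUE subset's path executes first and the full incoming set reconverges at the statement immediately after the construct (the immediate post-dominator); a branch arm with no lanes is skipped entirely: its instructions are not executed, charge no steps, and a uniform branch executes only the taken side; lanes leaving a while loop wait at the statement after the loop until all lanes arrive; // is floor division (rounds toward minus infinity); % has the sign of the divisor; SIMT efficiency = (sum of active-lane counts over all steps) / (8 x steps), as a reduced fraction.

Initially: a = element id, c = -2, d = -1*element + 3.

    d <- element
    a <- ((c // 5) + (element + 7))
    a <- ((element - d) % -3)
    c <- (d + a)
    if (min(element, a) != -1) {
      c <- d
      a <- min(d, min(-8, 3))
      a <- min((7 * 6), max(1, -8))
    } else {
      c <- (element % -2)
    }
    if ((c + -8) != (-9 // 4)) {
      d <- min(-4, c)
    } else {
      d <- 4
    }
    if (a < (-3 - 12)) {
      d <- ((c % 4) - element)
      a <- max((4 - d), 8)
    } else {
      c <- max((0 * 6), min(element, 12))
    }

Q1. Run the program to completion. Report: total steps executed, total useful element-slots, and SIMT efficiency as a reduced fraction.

Answer: 13 steps, 96 useful, 12/13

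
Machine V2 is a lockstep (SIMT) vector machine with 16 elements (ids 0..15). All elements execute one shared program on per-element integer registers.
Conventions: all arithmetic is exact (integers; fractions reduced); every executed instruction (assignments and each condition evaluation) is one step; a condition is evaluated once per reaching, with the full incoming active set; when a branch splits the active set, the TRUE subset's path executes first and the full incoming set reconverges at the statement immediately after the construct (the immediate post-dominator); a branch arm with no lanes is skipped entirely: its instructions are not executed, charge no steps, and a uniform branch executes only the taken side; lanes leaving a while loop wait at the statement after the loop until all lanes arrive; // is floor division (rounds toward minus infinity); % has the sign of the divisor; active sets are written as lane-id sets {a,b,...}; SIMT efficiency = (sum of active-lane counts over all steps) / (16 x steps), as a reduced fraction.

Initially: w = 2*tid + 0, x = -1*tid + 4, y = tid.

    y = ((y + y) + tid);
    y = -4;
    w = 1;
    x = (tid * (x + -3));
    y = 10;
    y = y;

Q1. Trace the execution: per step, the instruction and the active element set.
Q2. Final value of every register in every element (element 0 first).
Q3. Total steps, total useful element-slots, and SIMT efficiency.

step 0: y <- ((y + y) + tid)         {0,1,2,3,4,5,6,7,8,9,10,11,12,13,14,15}
step 1: y <- -4                      {0,1,2,3,4,5,6,7,8,9,10,11,12,13,14,15}
step 2: w <- 1                       {0,1,2,3,4,5,6,7,8,9,10,11,12,13,14,15}
step 3: x <- (tid * (x + -3))        {0,1,2,3,4,5,6,7,8,9,10,11,12,13,14,15}
step 4: y <- 10                      {0,1,2,3,4,5,6,7,8,9,10,11,12,13,14,15}
step 5: y <- y                       {0,1,2,3,4,5,6,7,8,9,10,11,12,13,14,15}

Answer: 6 steps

w: 1,1,1,1,1,1,1,1,1,1,1,1,1,1,1,1
x: 0,0,-2,-6,-12,-20,-30,-42,-56,-72,-90,-110,-132,-156,-182,-210
y: 10,10,10,10,10,10,10,10,10,10,10,10,10,10,10,10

steps = 6; useful = 96; efficiency = 96/96 = 1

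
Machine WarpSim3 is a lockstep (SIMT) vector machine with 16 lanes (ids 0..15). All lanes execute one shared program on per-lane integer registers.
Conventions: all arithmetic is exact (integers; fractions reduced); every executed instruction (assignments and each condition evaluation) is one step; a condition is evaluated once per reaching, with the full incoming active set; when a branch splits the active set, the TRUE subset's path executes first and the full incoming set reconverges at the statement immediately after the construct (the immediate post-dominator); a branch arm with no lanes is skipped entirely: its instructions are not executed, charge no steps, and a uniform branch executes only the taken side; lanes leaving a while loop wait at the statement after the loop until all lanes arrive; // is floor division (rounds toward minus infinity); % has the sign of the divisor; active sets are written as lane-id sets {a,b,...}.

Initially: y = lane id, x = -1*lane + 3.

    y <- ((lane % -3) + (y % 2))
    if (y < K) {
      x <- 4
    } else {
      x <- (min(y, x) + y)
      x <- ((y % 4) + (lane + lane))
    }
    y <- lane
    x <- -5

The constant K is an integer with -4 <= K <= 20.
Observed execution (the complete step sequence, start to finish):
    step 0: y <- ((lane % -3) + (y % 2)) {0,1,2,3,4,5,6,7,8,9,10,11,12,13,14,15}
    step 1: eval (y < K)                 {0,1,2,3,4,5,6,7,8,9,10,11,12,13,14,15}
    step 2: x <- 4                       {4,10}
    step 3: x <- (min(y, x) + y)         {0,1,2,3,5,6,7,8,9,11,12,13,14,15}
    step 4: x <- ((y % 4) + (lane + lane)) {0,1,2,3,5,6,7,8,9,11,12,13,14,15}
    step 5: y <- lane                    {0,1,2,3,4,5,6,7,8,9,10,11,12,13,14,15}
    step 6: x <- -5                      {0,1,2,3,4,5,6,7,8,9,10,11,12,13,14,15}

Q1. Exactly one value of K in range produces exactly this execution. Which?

Answer: K = -1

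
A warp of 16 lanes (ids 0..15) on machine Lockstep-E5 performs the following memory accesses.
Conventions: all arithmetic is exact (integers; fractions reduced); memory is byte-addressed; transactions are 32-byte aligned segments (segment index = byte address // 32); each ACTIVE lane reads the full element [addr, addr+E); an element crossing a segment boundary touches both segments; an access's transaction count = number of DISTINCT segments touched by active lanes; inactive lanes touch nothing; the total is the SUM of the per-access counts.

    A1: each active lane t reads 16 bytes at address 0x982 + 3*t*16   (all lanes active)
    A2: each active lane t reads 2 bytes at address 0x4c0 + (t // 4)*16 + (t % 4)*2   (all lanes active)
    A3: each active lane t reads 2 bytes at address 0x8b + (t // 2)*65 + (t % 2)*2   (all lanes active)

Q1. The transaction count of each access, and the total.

A1: 24 transactions
A2: 2 transactions
A3: 8 transactions

Answer: 24,2,8; total 34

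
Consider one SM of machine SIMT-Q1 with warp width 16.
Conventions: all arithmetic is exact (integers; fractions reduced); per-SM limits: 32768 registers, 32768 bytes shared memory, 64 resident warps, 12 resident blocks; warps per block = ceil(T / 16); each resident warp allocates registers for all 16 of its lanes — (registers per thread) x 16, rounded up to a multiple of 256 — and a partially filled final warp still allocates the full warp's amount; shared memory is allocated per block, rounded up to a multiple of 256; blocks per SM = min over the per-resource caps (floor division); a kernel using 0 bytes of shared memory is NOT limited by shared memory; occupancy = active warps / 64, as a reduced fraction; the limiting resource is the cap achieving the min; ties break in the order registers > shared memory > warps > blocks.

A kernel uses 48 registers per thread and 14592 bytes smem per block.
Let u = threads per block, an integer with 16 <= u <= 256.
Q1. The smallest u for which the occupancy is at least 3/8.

Answer: u = 177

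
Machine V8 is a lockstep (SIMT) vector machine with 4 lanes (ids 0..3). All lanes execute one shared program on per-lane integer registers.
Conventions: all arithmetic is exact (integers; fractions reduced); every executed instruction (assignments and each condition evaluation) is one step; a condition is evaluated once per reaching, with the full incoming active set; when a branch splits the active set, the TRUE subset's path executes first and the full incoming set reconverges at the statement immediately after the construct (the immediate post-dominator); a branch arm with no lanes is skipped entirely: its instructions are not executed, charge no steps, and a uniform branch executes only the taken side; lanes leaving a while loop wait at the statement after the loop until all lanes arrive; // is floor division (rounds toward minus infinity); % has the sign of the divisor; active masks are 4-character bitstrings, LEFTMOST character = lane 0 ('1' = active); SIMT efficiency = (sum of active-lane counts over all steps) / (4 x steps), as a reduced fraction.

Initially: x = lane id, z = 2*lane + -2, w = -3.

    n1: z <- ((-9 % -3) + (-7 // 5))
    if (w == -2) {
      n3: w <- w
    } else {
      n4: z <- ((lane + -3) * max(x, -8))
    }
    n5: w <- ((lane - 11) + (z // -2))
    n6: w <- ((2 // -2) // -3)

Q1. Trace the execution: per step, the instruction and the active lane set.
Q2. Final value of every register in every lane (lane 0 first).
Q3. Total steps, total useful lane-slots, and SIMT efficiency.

step 0: z <- ((-9 % -3) + (-7 // 5)) 1111
step 1: eval (w == -2)               1111
step 2: z <- ((lane + -3) * max(x, -8)) 1111
step 3: w <- ((lane - 11) + (z // -2)) 1111
step 4: w <- ((2 // -2) // -3)       1111

Answer: 5 steps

x: 0,1,2,3
z: 0,-2,-2,0
w: 0,0,0,0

steps = 5; useful = 20; efficiency = 20/20 = 1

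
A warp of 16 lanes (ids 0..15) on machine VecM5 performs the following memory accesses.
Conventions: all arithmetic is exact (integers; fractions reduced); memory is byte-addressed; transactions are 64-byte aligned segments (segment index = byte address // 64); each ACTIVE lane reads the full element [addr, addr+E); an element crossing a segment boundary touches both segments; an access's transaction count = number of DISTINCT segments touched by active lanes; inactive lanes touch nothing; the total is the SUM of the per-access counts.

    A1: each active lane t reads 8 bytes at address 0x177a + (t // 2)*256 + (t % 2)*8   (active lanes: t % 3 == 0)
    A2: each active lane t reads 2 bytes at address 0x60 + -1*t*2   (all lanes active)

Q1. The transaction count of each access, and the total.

A1: 9 transactions
A2: 1 transaction

Answer: 9,1; total 10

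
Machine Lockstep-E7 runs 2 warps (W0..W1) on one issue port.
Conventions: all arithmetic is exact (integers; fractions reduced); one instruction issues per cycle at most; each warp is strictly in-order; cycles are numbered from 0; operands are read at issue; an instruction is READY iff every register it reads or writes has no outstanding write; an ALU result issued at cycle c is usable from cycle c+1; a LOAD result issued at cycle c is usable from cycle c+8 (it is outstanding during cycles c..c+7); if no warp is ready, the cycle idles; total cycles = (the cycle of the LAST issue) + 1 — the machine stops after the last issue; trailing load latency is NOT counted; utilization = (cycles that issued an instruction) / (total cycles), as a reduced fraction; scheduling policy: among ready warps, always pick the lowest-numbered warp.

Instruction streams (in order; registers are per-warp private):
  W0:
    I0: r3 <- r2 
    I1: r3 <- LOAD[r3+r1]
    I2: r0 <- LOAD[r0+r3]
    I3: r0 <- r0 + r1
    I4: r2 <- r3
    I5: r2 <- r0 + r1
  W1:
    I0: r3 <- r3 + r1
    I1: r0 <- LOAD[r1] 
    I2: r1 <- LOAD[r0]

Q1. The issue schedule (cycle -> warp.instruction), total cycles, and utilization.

cycle 0: W0.I0
cycle 1: W0.I1
cycle 2: W1.I0
cycle 3: W1.I1
cycle 4: idle
cycle 5: idle
cycle 6: idle
cycle 7: idle
cycle 8: idle
cycle 9: W0.I2
cycle 10: idle
cycle 11: W1.I2
cycle 12: idle
cycle 13: idle
cycle 14: idle
cycle 15: idle
cycle 16: idle
cycle 17: W0.I3
cycle 18: W0.I4
cycle 19: W0.I5

Answer: 20 cycles, utilization 9/20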